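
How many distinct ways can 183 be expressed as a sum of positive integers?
896684817527

p(n) counts ways to write n as a sum of positive integers (order ignored).
Euler's pentagonal recurrence: p(k) = p(k-1) + p(k-2) - p(k-5) - p(k-7) + p(k-12) + p(k-15) - ... (offsets j(3j∓1)/2, signs ++--, p(0)=1, p(<0)=0).
DP table for k = 0..182: p(0)=1, p(1)=1, p(2)=2, p(3)=3, p(4)=5, p(5)=7, p(6)=11, p(7)=15, p(8)=22, p(9)=30, p(10)=42, p(11)=56, p(12)=77, p(13)=101, p(14)=135, p(15)=176, p(16)=231, p(17)=297, p(18)=385, p(19)=490, p(20)=627, p(21)=792, p(22)=1002, p(23)=1255, p(24)=1575, p(25)=1958, p(26)=2436, p(27)=3010, p(28)=3718, p(29)=4565, p(30)=5604, p(31)=6842, p(32)=8349, p(33)=10143, p(34)=12310, p(35)=14883, p(36)=17977, p(37)=21637, p(38)=26015, p(39)=31185, p(40)=37338, p(41)=44583, p(42)=53174, p(43)=63261, p(44)=75175, p(45)=89134, p(46)=105558, p(47)=124754, p(48)=147273, p(49)=173525, p(50)=204226, p(51)=239943, p(52)=281589, p(53)=329931, p(54)=386155, p(55)=451276, p(56)=526823, p(57)=614154, p(58)=715220, p(59)=831820, p(60)=966467, p(61)=1121505, p(62)=1300156, p(63)=1505499, p(64)=1741630, p(65)=2012558, p(66)=2323520, p(67)=2679689, p(68)=3087735, p(69)=3554345, p(70)=4087968, p(71)=4697205, p(72)=5392783, p(73)=6185689, p(74)=7089500, p(75)=8118264, p(76)=9289091, p(77)=10619863, p(78)=12132164, p(79)=13848650, p(80)=15796476, p(81)=18004327, p(82)=20506255, p(83)=23338469, p(84)=26543660, p(85)=30167357, p(86)=34262962, p(87)=38887673, p(88)=44108109, p(89)=49995925, p(90)=56634173, p(91)=64112359, p(92)=72533807, p(93)=82010177, p(94)=92669720, p(95)=104651419, p(96)=118114304, p(97)=133230930, p(98)=150198136, p(99)=169229875, p(100)=190569292, p(101)=214481126, p(102)=241265379, p(103)=271248950, p(104)=304801365, p(105)=342325709, p(106)=384276336, p(107)=431149389, p(108)=483502844, p(109)=541946240, p(110)=607163746, p(111)=679903203, p(112)=761002156, p(113)=851376628, p(114)=952050665, p(115)=1064144451, p(116)=1188908248, p(117)=1327710076, p(118)=1482074143, p(119)=1653668665, p(120)=1844349560, p(121)=2056148051, p(122)=2291320912, p(123)=2552338241, p(124)=2841940500, p(125)=3163127352, p(126)=3519222692, p(127)=3913864295, p(128)=4351078600, p(129)=4835271870, p(130)=5371315400, p(131)=5964539504, p(132)=6620830889, p(133)=7346629512, p(134)=8149040695, p(135)=9035836076, p(136)=10015581680, p(137)=11097645016, p(138)=12292341831, p(139)=13610949895, p(140)=15065878135, p(141)=16670689208, p(142)=18440293320, p(143)=20390982757, p(144)=22540654445, p(145)=24908858009, p(146)=27517052599, p(147)=30388671978, p(148)=33549419497, p(149)=37027355200, p(150)=40853235313, p(151)=45060624582, p(152)=49686288421, p(153)=54770336324, p(154)=60356673280, p(155)=66493182097, p(156)=73232243759, p(157)=80630964769, p(158)=88751778802, p(159)=97662728555, p(160)=107438159466, p(161)=118159068427, p(162)=129913904637, p(163)=142798995930, p(164)=156919475295, p(165)=172389800255, p(166)=189334822579, p(167)=207890420102, p(168)=228204732751, p(169)=250438925115, p(170)=274768617130, p(171)=301384802048, p(172)=330495499613, p(173)=362326859895, p(174)=397125074750, p(175)=435157697830, p(176)=476715857290, p(177)=522115831195, p(178)=571701605655, p(179)=625846753120, p(180)=684957390936, p(181)=749474411781, p(182)=819876908323.
Final step: p(183) = p(182) + p(181) - p(178) - p(176) + p(171) + p(168) - p(161) - p(157) + p(148) + p(143) - p(132) - p(126) + p(113) + p(106) - p(91) - p(83) + p(66) + p(57) - p(38) - p(28) + p(7)
= 819876908323 + 749474411781 - 571701605655 - 476715857290 + 301384802048 + 228204732751 - 118159068427 - 80630964769 + 33549419497 + 20390982757 - 6620830889 - 3519222692 + 851376628 + 384276336 - 64112359 - 23338469 + 2323520 + 614154 - 26015 - 3718 + 15
= 896684817527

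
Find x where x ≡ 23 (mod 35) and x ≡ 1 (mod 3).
58

Using Chinese Remainder Theorem:
M = 35 × 3 = 105
M1 = 3, M2 = 35
y1 = 3^(-1) mod 35 = 12
y2 = 35^(-1) mod 3 = 2
x = (23×3×12 + 1×35×2) mod 105 = 58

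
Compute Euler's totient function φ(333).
216

333 = 3^2 × 37
φ(n) = n × ∏(1 - 1/p) for each prime p dividing n
φ(333) = 333 × (1 - 1/3) × (1 - 1/37) = 216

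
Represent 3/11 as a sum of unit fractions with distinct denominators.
1/4 + 1/44

Greedy algorithm:
3/11: ceiling(11/3) = 4, use 1/4
1/44: ceiling(44/1) = 44, use 1/44
Result: 3/11 = 1/4 + 1/44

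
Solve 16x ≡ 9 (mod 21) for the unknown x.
x ≡ 15 (mod 21)

gcd(16, 21) = 1, which divides 9, so solutions exist.
Find 16^(-1) mod 21 by the extended Euclidean algorithm:
21 = 1 × 16 + 5  ⟹  5 = (1)·21 + (-1)·16
16 = 3 × 5 + 1  ⟹  1 = (-3)·21 + (4)·16
So (4)·16 ≡ 1 (mod 21), i.e. 16^(-1) ≡ 4 (mod 21).
x ≡ 4 × 9 = 36 ≡ 15 (mod 21).
Check: 16 × 15 = 240 ≡ 9 (mod 21).
Unique solution: x ≡ 15 (mod 21)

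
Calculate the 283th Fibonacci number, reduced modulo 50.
47

Matrix identity: Q^n = [[F_(n+1), F_n], [F_n, F_(n-1)]] with Q = [[1,1],[1,0]].
n = 283 = 100011011₂. Square-and-multiply, entries mod 50:
Q^1 = [[1,1],[1,0]]
Q^2 = (Q^1)² = [[2,1],[1,1]]
Q^4 = (Q^2)² = [[5,3],[3,2]]
Q^8 = (Q^4)² = [[34,21],[21,13]]
Q^17 = (Q^8)²·Q = [[34,47],[47,37]]
Q^35 = (Q^17)²·Q = [[2,15],[15,37]]
Q^70 = (Q^35)² = [[29,35],[35,44]]
Q^141 = (Q^70)²·Q = [[21,16],[16,5]]
Q^283 = (Q^141)²·Q = [[13,47],[47,16]]
F_283 mod 50 = Q^283[0][1] = 47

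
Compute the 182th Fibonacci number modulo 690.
221

Matrix identity: Q^n = [[F_(n+1), F_n], [F_n, F_(n-1)]] with Q = [[1,1],[1,0]].
n = 182 = 10110110₂. Square-and-multiply, entries mod 690:
Q^1 = [[1,1],[1,0]]
Q^2 = (Q^1)² = [[2,1],[1,1]]
Q^5 = (Q^2)²·Q = [[8,5],[5,3]]
Q^11 = (Q^5)²·Q = [[144,89],[89,55]]
Q^22 = (Q^11)² = [[367,461],[461,596]]
Q^45 = (Q^22)²·Q = [[413,140],[140,273]]
Q^91 = (Q^45)²·Q = [[549,419],[419,130]]
Q^182 = (Q^91)² = [[172,221],[221,641]]
F_182 mod 690 = Q^182[0][1] = 221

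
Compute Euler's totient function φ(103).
102

103 = 103
φ(n) = n × ∏(1 - 1/p) for each prime p dividing n
φ(103) = 103 × (1 - 1/103) = 102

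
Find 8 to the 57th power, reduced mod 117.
8

Repeated squaring. Binary of 57 = 111001.
8^1 ≡ 8 (mod 117); 8^2 ≡ 64 (mod 117); 8^4 ≡ 1 (mod 117); 8^8 ≡ 1 (mod 117); 8^16 ≡ 1 (mod 117); 8^32 ≡ 1 (mod 117)
8^57 = 8^1 × 8^8 × 8^16 × 8^32 ≡ 8 (mod 117)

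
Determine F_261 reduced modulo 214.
180

Matrix identity: Q^n = [[F_(n+1), F_n], [F_n, F_(n-1)]] with Q = [[1,1],[1,0]].
n = 261 = 100000101₂. Square-and-multiply, entries mod 214:
Q^1 = [[1,1],[1,0]]
Q^2 = (Q^1)² = [[2,1],[1,1]]
Q^4 = (Q^2)² = [[5,3],[3,2]]
Q^8 = (Q^4)² = [[34,21],[21,13]]
Q^16 = (Q^8)² = [[99,131],[131,182]]
Q^32 = (Q^16)² = [[212,3],[3,209]]
Q^65 = (Q^32)²·Q = [[206,13],[13,193]]
Q^130 = (Q^65)² = [[19,51],[51,182]]
Q^261 = (Q^130)²·Q = [[159,180],[180,193]]
F_261 mod 214 = Q^261[0][1] = 180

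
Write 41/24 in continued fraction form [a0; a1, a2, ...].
[1; 1, 2, 2, 3]

Euclidean algorithm steps:
41 = 1 × 24 + 17
24 = 1 × 17 + 7
17 = 2 × 7 + 3
7 = 2 × 3 + 1
3 = 3 × 1 + 0
Continued fraction: [1; 1, 2, 2, 3]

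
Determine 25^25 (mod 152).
9

Repeated squaring. Binary of 25 = 11001.
25^1 ≡ 25 (mod 152); 25^2 ≡ 17 (mod 152); 25^4 ≡ 137 (mod 152); 25^8 ≡ 73 (mod 152); 25^16 ≡ 9 (mod 152)
25^25 = 25^1 × 25^8 × 25^16 ≡ 9 (mod 152)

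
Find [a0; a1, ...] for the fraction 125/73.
[1; 1, 2, 2, 10]

Euclidean algorithm steps:
125 = 1 × 73 + 52
73 = 1 × 52 + 21
52 = 2 × 21 + 10
21 = 2 × 10 + 1
10 = 10 × 1 + 0
Continued fraction: [1; 1, 2, 2, 10]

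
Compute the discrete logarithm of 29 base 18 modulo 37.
33

Baby-step giant-step with step n = ⌈√37⌉ = 7.
Baby steps 18^j mod 37 (j:value) for j=0..6: 0:1, 1:18, 2:28, 3:23, 4:7, 5:15, 6:11.
Giant-step multiplier: 18^(-7) ≡ 18^(36-7) = 18^29 ≡ 20 (mod 37).
Giant steps γ_i = 29·20^i mod 37: γ_0=29, γ_1=25, γ_2=19, γ_3=10, γ_4=15 (in table at j=5).
x = i·n + j = 4·7 + 5 = 33.
Check: 18^33 ≡ 29 (mod 37).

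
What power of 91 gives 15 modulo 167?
47

Baby-step giant-step with step n = ⌈√167⌉ = 13.
Baby steps 91^j mod 167 (j:value) for j=0..12: 0:1, 1:91, 2:98, 3:67, 4:85, 5:53, 6:147, 7:17, 8:44, 9:163, 10:137, 11:109, 12:66.
Giant-step multiplier: 91^(-13) ≡ 91^(166-13) = 91^153 ≡ 139 (mod 167).
Giant steps γ_i = 15·139^i mod 167: γ_0=15, γ_1=81, γ_2=70, γ_3=44 (in table at j=8).
x = i·n + j = 3·13 + 8 = 47.
Check: 91^47 ≡ 15 (mod 167).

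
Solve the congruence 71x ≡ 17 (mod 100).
x ≡ 27 (mod 100)

gcd(71, 100) = 1, which divides 17, so solutions exist.
Find 71^(-1) mod 100 by the extended Euclidean algorithm:
100 = 1 × 71 + 29  ⟹  29 = (1)·100 + (-1)·71
71 = 2 × 29 + 13  ⟹  13 = (-2)·100 + (3)·71
29 = 2 × 13 + 3  ⟹  3 = (5)·100 + (-7)·71
13 = 4 × 3 + 1  ⟹  1 = (-22)·100 + (31)·71
So (31)·71 ≡ 1 (mod 100), i.e. 71^(-1) ≡ 31 (mod 100).
x ≡ 31 × 17 = 527 ≡ 27 (mod 100).
Check: 71 × 27 = 1917 ≡ 17 (mod 100).
Unique solution: x ≡ 27 (mod 100)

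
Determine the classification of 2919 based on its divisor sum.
deficient

Proper divisors of 2919: sum = 1 + 3 + 7 + 21 + 139 + 417 + 973 = 1561
Since 1561 < 2919, 2919 is deficient.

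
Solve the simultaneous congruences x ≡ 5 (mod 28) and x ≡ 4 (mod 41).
537

Using Chinese Remainder Theorem:
M = 28 × 41 = 1148
M1 = 41, M2 = 28
y1 = 41^(-1) mod 28 = 13
y2 = 28^(-1) mod 41 = 22
x = (5×41×13 + 4×28×22) mod 1148 = 537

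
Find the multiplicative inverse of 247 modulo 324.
223

gcd(247, 324) = 1, so the inverse exists.
Extended Euclidean algorithm on (324, 247):
324 = 1 × 247 + 77  ⟹  77 = (1)·324 + (-1)·247
247 = 3 × 77 + 16  ⟹  16 = (-3)·324 + (4)·247
77 = 4 × 16 + 13  ⟹  13 = (13)·324 + (-17)·247
16 = 1 × 13 + 3  ⟹  3 = (-16)·324 + (21)·247
13 = 4 × 3 + 1  ⟹  1 = (77)·324 + (-101)·247
So (-101)·247 ≡ 1 (mod 324), i.e. 247^(-1) ≡ -101 ≡ 223 (mod 324).
Check: 247 × 223 = 55081 ≡ 1 (mod 324)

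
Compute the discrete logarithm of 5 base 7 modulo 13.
3

Baby-step giant-step with step n = ⌈√13⌉ = 4.
Baby steps 7^j mod 13 (j:value) for j=0..3: 0:1, 1:7, 2:10, 3:5.
h = 5 is already in the table at j=3, so x = 3.
Check: 7^3 ≡ 5 (mod 13).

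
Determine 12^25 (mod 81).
0

Repeated squaring. Binary of 25 = 11001.
12^1 ≡ 12 (mod 81); 12^2 ≡ 63 (mod 81); 12^4 ≡ 0 (mod 81); 12^8 ≡ 0 (mod 81); 12^16 ≡ 0 (mod 81)
12^25 = 12^1 × 12^8 × 12^16 ≡ 0 (mod 81)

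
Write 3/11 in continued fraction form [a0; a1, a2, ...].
[0; 3, 1, 2]

Euclidean algorithm steps:
3 = 0 × 11 + 3
11 = 3 × 3 + 2
3 = 1 × 2 + 1
2 = 2 × 1 + 0
Continued fraction: [0; 3, 1, 2]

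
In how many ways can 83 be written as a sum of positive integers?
23338469

p(n) counts ways to write n as a sum of positive integers (order ignored).
Euler's pentagonal recurrence: p(k) = p(k-1) + p(k-2) - p(k-5) - p(k-7) + p(k-12) + p(k-15) - ... (offsets j(3j∓1)/2, signs ++--, p(0)=1, p(<0)=0).
DP table for k = 0..82: p(0)=1, p(1)=1, p(2)=2, p(3)=3, p(4)=5, p(5)=7, p(6)=11, p(7)=15, p(8)=22, p(9)=30, p(10)=42, p(11)=56, p(12)=77, p(13)=101, p(14)=135, p(15)=176, p(16)=231, p(17)=297, p(18)=385, p(19)=490, p(20)=627, p(21)=792, p(22)=1002, p(23)=1255, p(24)=1575, p(25)=1958, p(26)=2436, p(27)=3010, p(28)=3718, p(29)=4565, p(30)=5604, p(31)=6842, p(32)=8349, p(33)=10143, p(34)=12310, p(35)=14883, p(36)=17977, p(37)=21637, p(38)=26015, p(39)=31185, p(40)=37338, p(41)=44583, p(42)=53174, p(43)=63261, p(44)=75175, p(45)=89134, p(46)=105558, p(47)=124754, p(48)=147273, p(49)=173525, p(50)=204226, p(51)=239943, p(52)=281589, p(53)=329931, p(54)=386155, p(55)=451276, p(56)=526823, p(57)=614154, p(58)=715220, p(59)=831820, p(60)=966467, p(61)=1121505, p(62)=1300156, p(63)=1505499, p(64)=1741630, p(65)=2012558, p(66)=2323520, p(67)=2679689, p(68)=3087735, p(69)=3554345, p(70)=4087968, p(71)=4697205, p(72)=5392783, p(73)=6185689, p(74)=7089500, p(75)=8118264, p(76)=9289091, p(77)=10619863, p(78)=12132164, p(79)=13848650, p(80)=15796476, p(81)=18004327, p(82)=20506255.
Final step: p(83) = p(82) + p(81) - p(78) - p(76) + p(71) + p(68) - p(61) - p(57) + p(48) + p(43) - p(32) - p(26) + p(13) + p(6)
= 20506255 + 18004327 - 12132164 - 9289091 + 4697205 + 3087735 - 1121505 - 614154 + 147273 + 63261 - 8349 - 2436 + 101 + 11
= 23338469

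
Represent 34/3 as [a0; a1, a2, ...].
[11; 3]

Euclidean algorithm steps:
34 = 11 × 3 + 1
3 = 3 × 1 + 0
Continued fraction: [11; 3]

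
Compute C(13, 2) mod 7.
1

Using Lucas' theorem:
Write n=13 and k=2 in base 7:
n in base 7: [1, 6]
k in base 7: [0, 2]
C(13,2) mod 7 = ∏ C(n_i, k_i) mod 7
Digit binomials (mod 7): C(1,0) = 1; C(6,2) = 15 ≡ 1
Product: 1 × 1 = 1 ≡ 1 (mod 7)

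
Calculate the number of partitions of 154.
60356673280

p(n) counts ways to write n as a sum of positive integers (order ignored).
Euler's pentagonal recurrence: p(k) = p(k-1) + p(k-2) - p(k-5) - p(k-7) + p(k-12) + p(k-15) - ... (offsets j(3j∓1)/2, signs ++--, p(0)=1, p(<0)=0).
DP table for k = 0..153: p(0)=1, p(1)=1, p(2)=2, p(3)=3, p(4)=5, p(5)=7, p(6)=11, p(7)=15, p(8)=22, p(9)=30, p(10)=42, p(11)=56, p(12)=77, p(13)=101, p(14)=135, p(15)=176, p(16)=231, p(17)=297, p(18)=385, p(19)=490, p(20)=627, p(21)=792, p(22)=1002, p(23)=1255, p(24)=1575, p(25)=1958, p(26)=2436, p(27)=3010, p(28)=3718, p(29)=4565, p(30)=5604, p(31)=6842, p(32)=8349, p(33)=10143, p(34)=12310, p(35)=14883, p(36)=17977, p(37)=21637, p(38)=26015, p(39)=31185, p(40)=37338, p(41)=44583, p(42)=53174, p(43)=63261, p(44)=75175, p(45)=89134, p(46)=105558, p(47)=124754, p(48)=147273, p(49)=173525, p(50)=204226, p(51)=239943, p(52)=281589, p(53)=329931, p(54)=386155, p(55)=451276, p(56)=526823, p(57)=614154, p(58)=715220, p(59)=831820, p(60)=966467, p(61)=1121505, p(62)=1300156, p(63)=1505499, p(64)=1741630, p(65)=2012558, p(66)=2323520, p(67)=2679689, p(68)=3087735, p(69)=3554345, p(70)=4087968, p(71)=4697205, p(72)=5392783, p(73)=6185689, p(74)=7089500, p(75)=8118264, p(76)=9289091, p(77)=10619863, p(78)=12132164, p(79)=13848650, p(80)=15796476, p(81)=18004327, p(82)=20506255, p(83)=23338469, p(84)=26543660, p(85)=30167357, p(86)=34262962, p(87)=38887673, p(88)=44108109, p(89)=49995925, p(90)=56634173, p(91)=64112359, p(92)=72533807, p(93)=82010177, p(94)=92669720, p(95)=104651419, p(96)=118114304, p(97)=133230930, p(98)=150198136, p(99)=169229875, p(100)=190569292, p(101)=214481126, p(102)=241265379, p(103)=271248950, p(104)=304801365, p(105)=342325709, p(106)=384276336, p(107)=431149389, p(108)=483502844, p(109)=541946240, p(110)=607163746, p(111)=679903203, p(112)=761002156, p(113)=851376628, p(114)=952050665, p(115)=1064144451, p(116)=1188908248, p(117)=1327710076, p(118)=1482074143, p(119)=1653668665, p(120)=1844349560, p(121)=2056148051, p(122)=2291320912, p(123)=2552338241, p(124)=2841940500, p(125)=3163127352, p(126)=3519222692, p(127)=3913864295, p(128)=4351078600, p(129)=4835271870, p(130)=5371315400, p(131)=5964539504, p(132)=6620830889, p(133)=7346629512, p(134)=8149040695, p(135)=9035836076, p(136)=10015581680, p(137)=11097645016, p(138)=12292341831, p(139)=13610949895, p(140)=15065878135, p(141)=16670689208, p(142)=18440293320, p(143)=20390982757, p(144)=22540654445, p(145)=24908858009, p(146)=27517052599, p(147)=30388671978, p(148)=33549419497, p(149)=37027355200, p(150)=40853235313, p(151)=45060624582, p(152)=49686288421, p(153)=54770336324.
Final step: p(154) = p(153) + p(152) - p(149) - p(147) + p(142) + p(139) - p(132) - p(128) + p(119) + p(114) - p(103) - p(97) + p(84) + p(77) - p(62) - p(54) + p(37) + p(28) - p(9)
= 54770336324 + 49686288421 - 37027355200 - 30388671978 + 18440293320 + 13610949895 - 6620830889 - 4351078600 + 1653668665 + 952050665 - 271248950 - 133230930 + 26543660 + 10619863 - 1300156 - 386155 + 21637 + 3718 - 30
= 60356673280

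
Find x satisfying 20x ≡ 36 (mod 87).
x ≡ 54 (mod 87)

gcd(20, 87) = 1, which divides 36, so solutions exist.
Find 20^(-1) mod 87 by the extended Euclidean algorithm:
87 = 4 × 20 + 7  ⟹  7 = (1)·87 + (-4)·20
20 = 2 × 7 + 6  ⟹  6 = (-2)·87 + (9)·20
7 = 1 × 6 + 1  ⟹  1 = (3)·87 + (-13)·20
So (-13)·20 ≡ 1 (mod 87), i.e. 20^(-1) ≡ -13 ≡ 74 (mod 87).
x ≡ 74 × 36 = 2664 ≡ 54 (mod 87).
Check: 20 × 54 = 1080 ≡ 36 (mod 87).
Unique solution: x ≡ 54 (mod 87)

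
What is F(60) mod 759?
627

Matrix identity: Q^n = [[F_(n+1), F_n], [F_n, F_(n-1)]] with Q = [[1,1],[1,0]].
n = 60 = 111100₂. Square-and-multiply, entries mod 759:
Q^1 = [[1,1],[1,0]]
Q^3 = (Q^1)²·Q = [[3,2],[2,1]]
Q^7 = (Q^3)²·Q = [[21,13],[13,8]]
Q^15 = (Q^7)²·Q = [[228,610],[610,377]]
Q^30 = (Q^15)² = [[562,176],[176,386]]
Q^60 = (Q^30)² = [[716,627],[627,89]]
F_60 mod 759 = Q^60[0][1] = 627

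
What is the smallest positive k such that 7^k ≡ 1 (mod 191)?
10

191 is prime, so ord(7) divides φ(191) = 190.
Divisors of 190: 1, 2, 5, 10, 19, 38, 95, 190.
Repeated squaring: 7^1 ≡ 7, 7^2 ≡ 49, 7^4 ≡ 109, 7^8 ≡ 39, 7^16 ≡ 184, 7^32 ≡ 49, 7^64 ≡ 109, 7^128 ≡ 39 (mod 191).
Test 7^d mod 191 for each divisor d in increasing order:
7^1 ≡ 7
7^2 ≡ 49
7^5 = 7^4·7^1 ≡ 190
7^10 = 7^8·7^2 ≡ 1  ← first divisor giving 1
The order is 10.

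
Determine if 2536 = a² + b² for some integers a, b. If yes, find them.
6² + 50² (a=6, b=50)

Factorization: 2536 = 2^3 × 317
By Fermat: n is sum of two squares iff every prime p ≡ 3 (mod 4) appears to even power.
All primes ≡ 3 (mod 4) appear to even power.
Search a = 0, 1, 2, … for 2536 - a² a perfect square: first hit at a = 6: 2536 - 36 = 2500 = 50².
2536 = 6² + 50² = 36 + 2500 ✓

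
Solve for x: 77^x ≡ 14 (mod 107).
92

Baby-step giant-step with step n = ⌈√107⌉ = 11.
Baby steps 77^j mod 107 (j:value) for j=0..10: 0:1, 1:77, 2:44, 3:71, 4:10, 5:21, 6:12, 7:68, 8:100, 9:103, 10:13.
Giant-step multiplier: 77^(-11) ≡ 77^(106-11) = 77^95 ≡ 31 (mod 107).
Giant steps γ_i = 14·31^i mod 107: γ_0=14, γ_1=6, γ_2=79, γ_3=95, γ_4=56, γ_5=24, γ_6=102, γ_7=59, γ_8=10 (in table at j=4).
x = i·n + j = 8·11 + 4 = 92.
Check: 77^92 ≡ 14 (mod 107).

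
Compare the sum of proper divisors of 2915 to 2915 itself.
deficient

Proper divisors of 2915: sum = 1 + 5 + 11 + 53 + 55 + 265 + 583 = 973
Since 973 < 2915, 2915 is deficient.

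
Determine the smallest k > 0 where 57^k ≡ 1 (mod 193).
192

193 is prime, so ord(57) divides φ(193) = 192.
Divisors of 192: 1, 2, 3, 4, 6, 8, 12, 16, 24, 32, 48, 64, 96, 192.
Repeated squaring: 57^1 ≡ 57, 57^2 ≡ 161, 57^4 ≡ 59, 57^8 ≡ 7, 57^16 ≡ 49, 57^32 ≡ 85, 57^64 ≡ 84, 57^128 ≡ 108 (mod 193).
Test 57^d mod 193 for each divisor d in increasing order:
57^1 ≡ 57
57^2 ≡ 161
57^3 = 57^2·57^1 ≡ 106
57^4 ≡ 59
57^6 = 57^4·57^2 ≡ 42
57^8 ≡ 7
57^12 = 57^8·57^4 ≡ 27
57^16 ≡ 49
57^24 = 57^16·57^8 ≡ 150
57^32 ≡ 85
57^48 = 57^32·57^16 ≡ 112
57^64 ≡ 84
57^96 = 57^64·57^32 ≡ 192
57^192 = 57^128·57^64 ≡ 1  ← first divisor giving 1
The order is 192.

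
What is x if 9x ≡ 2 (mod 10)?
x ≡ 8 (mod 10)

gcd(9, 10) = 1, which divides 2, so solutions exist.
Find 9^(-1) mod 10 by the extended Euclidean algorithm:
10 = 1 × 9 + 1  ⟹  1 = (1)·10 + (-1)·9
So (-1)·9 ≡ 1 (mod 10), i.e. 9^(-1) ≡ -1 ≡ 9 (mod 10).
x ≡ 9 × 2 = 18 ≡ 8 (mod 10).
Check: 9 × 8 = 72 ≡ 2 (mod 10).
Unique solution: x ≡ 8 (mod 10)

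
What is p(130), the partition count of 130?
5371315400

p(n) counts ways to write n as a sum of positive integers (order ignored).
Euler's pentagonal recurrence: p(k) = p(k-1) + p(k-2) - p(k-5) - p(k-7) + p(k-12) + p(k-15) - ... (offsets j(3j∓1)/2, signs ++--, p(0)=1, p(<0)=0).
DP table for k = 0..129: p(0)=1, p(1)=1, p(2)=2, p(3)=3, p(4)=5, p(5)=7, p(6)=11, p(7)=15, p(8)=22, p(9)=30, p(10)=42, p(11)=56, p(12)=77, p(13)=101, p(14)=135, p(15)=176, p(16)=231, p(17)=297, p(18)=385, p(19)=490, p(20)=627, p(21)=792, p(22)=1002, p(23)=1255, p(24)=1575, p(25)=1958, p(26)=2436, p(27)=3010, p(28)=3718, p(29)=4565, p(30)=5604, p(31)=6842, p(32)=8349, p(33)=10143, p(34)=12310, p(35)=14883, p(36)=17977, p(37)=21637, p(38)=26015, p(39)=31185, p(40)=37338, p(41)=44583, p(42)=53174, p(43)=63261, p(44)=75175, p(45)=89134, p(46)=105558, p(47)=124754, p(48)=147273, p(49)=173525, p(50)=204226, p(51)=239943, p(52)=281589, p(53)=329931, p(54)=386155, p(55)=451276, p(56)=526823, p(57)=614154, p(58)=715220, p(59)=831820, p(60)=966467, p(61)=1121505, p(62)=1300156, p(63)=1505499, p(64)=1741630, p(65)=2012558, p(66)=2323520, p(67)=2679689, p(68)=3087735, p(69)=3554345, p(70)=4087968, p(71)=4697205, p(72)=5392783, p(73)=6185689, p(74)=7089500, p(75)=8118264, p(76)=9289091, p(77)=10619863, p(78)=12132164, p(79)=13848650, p(80)=15796476, p(81)=18004327, p(82)=20506255, p(83)=23338469, p(84)=26543660, p(85)=30167357, p(86)=34262962, p(87)=38887673, p(88)=44108109, p(89)=49995925, p(90)=56634173, p(91)=64112359, p(92)=72533807, p(93)=82010177, p(94)=92669720, p(95)=104651419, p(96)=118114304, p(97)=133230930, p(98)=150198136, p(99)=169229875, p(100)=190569292, p(101)=214481126, p(102)=241265379, p(103)=271248950, p(104)=304801365, p(105)=342325709, p(106)=384276336, p(107)=431149389, p(108)=483502844, p(109)=541946240, p(110)=607163746, p(111)=679903203, p(112)=761002156, p(113)=851376628, p(114)=952050665, p(115)=1064144451, p(116)=1188908248, p(117)=1327710076, p(118)=1482074143, p(119)=1653668665, p(120)=1844349560, p(121)=2056148051, p(122)=2291320912, p(123)=2552338241, p(124)=2841940500, p(125)=3163127352, p(126)=3519222692, p(127)=3913864295, p(128)=4351078600, p(129)=4835271870.
Final step: p(130) = p(129) + p(128) - p(125) - p(123) + p(118) + p(115) - p(108) - p(104) + p(95) + p(90) - p(79) - p(73) + p(60) + p(53) - p(38) - p(30) + p(13) + p(4)
= 4835271870 + 4351078600 - 3163127352 - 2552338241 + 1482074143 + 1064144451 - 483502844 - 304801365 + 104651419 + 56634173 - 13848650 - 6185689 + 966467 + 329931 - 26015 - 5604 + 101 + 5
= 5371315400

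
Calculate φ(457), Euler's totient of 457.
456

457 = 457
φ(n) = n × ∏(1 - 1/p) for each prime p dividing n
φ(457) = 457 × (1 - 1/457) = 456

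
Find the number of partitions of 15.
176

p(n) counts ways to write n as a sum of positive integers (order ignored).
Euler's pentagonal recurrence: p(k) = p(k-1) + p(k-2) - p(k-5) - p(k-7) + p(k-12) + p(k-15) - ... (offsets j(3j∓1)/2, signs ++--, p(0)=1, p(<0)=0).
DP table for k = 0..14: p(0)=1, p(1)=1, p(2)=2, p(3)=3, p(4)=5, p(5)=7, p(6)=11, p(7)=15, p(8)=22, p(9)=30, p(10)=42, p(11)=56, p(12)=77, p(13)=101, p(14)=135.
Final step: p(15) = p(14) + p(13) - p(10) - p(8) + p(3) + p(0)
= 135 + 101 - 42 - 22 + 3 + 1
= 176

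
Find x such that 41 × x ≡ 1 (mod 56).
41

gcd(41, 56) = 1, so the inverse exists.
Extended Euclidean algorithm on (56, 41):
56 = 1 × 41 + 15  ⟹  15 = (1)·56 + (-1)·41
41 = 2 × 15 + 11  ⟹  11 = (-2)·56 + (3)·41
15 = 1 × 11 + 4  ⟹  4 = (3)·56 + (-4)·41
11 = 2 × 4 + 3  ⟹  3 = (-8)·56 + (11)·41
4 = 1 × 3 + 1  ⟹  1 = (11)·56 + (-15)·41
So (-15)·41 ≡ 1 (mod 56), i.e. 41^(-1) ≡ -15 ≡ 41 (mod 56).
Check: 41 × 41 = 1681 ≡ 1 (mod 56)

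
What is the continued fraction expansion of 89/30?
[2; 1, 29]

Euclidean algorithm steps:
89 = 2 × 30 + 29
30 = 1 × 29 + 1
29 = 29 × 1 + 0
Continued fraction: [2; 1, 29]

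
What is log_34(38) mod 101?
87

Baby-step giant-step with step n = ⌈√101⌉ = 11.
Baby steps 34^j mod 101 (j:value) for j=0..10: 0:1, 1:34, 2:45, 3:15, 4:5, 5:69, 6:23, 7:75, 8:25, 9:42, 10:14.
Giant-step multiplier: 34^(-11) ≡ 34^(100-11) = 34^89 ≡ 94 (mod 101).
Giant steps γ_i = 38·94^i mod 101: γ_0=38, γ_1=37, γ_2=44, γ_3=96, γ_4=35, γ_5=58, γ_6=99, γ_7=14 (in table at j=10).
x = i·n + j = 7·11 + 10 = 87.
Check: 34^87 ≡ 38 (mod 101).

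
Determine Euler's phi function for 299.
264

299 = 13 × 23
φ(n) = n × ∏(1 - 1/p) for each prime p dividing n
φ(299) = 299 × (1 - 1/13) × (1 - 1/23) = 264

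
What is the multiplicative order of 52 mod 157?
39

157 is prime, so ord(52) divides φ(157) = 156.
Divisors of 156: 1, 2, 3, 4, 6, 12, 13, 26, 39, 52, 78, 156.
Repeated squaring: 52^1 ≡ 52, 52^2 ≡ 35, 52^4 ≡ 126, 52^8 ≡ 19, 52^16 ≡ 47, 52^32 ≡ 11, 52^64 ≡ 121, 52^128 ≡ 40 (mod 157).
Test 52^d mod 157 for each divisor d in increasing order:
52^1 ≡ 52
52^2 ≡ 35
52^3 = 52^2·52^1 ≡ 93
52^4 ≡ 126
52^6 = 52^4·52^2 ≡ 14
52^12 = 52^8·52^4 ≡ 39
52^13 = 52^8·52^4·52^1 ≡ 144
52^26 = 52^16·52^8·52^2 ≡ 12
52^39 = 52^32·52^4·52^2·52^1 ≡ 1  ← first divisor giving 1
The order is 39.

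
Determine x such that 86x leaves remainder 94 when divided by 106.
x ≡ 43 (mod 53)

gcd(86, 106) = 2, which divides 94, so solutions exist.
Divide through by 2: 43x ≡ 47 (mod 53).
Find 43^(-1) mod 53 by the extended Euclidean algorithm:
53 = 1 × 43 + 10  ⟹  10 = (1)·53 + (-1)·43
43 = 4 × 10 + 3  ⟹  3 = (-4)·53 + (5)·43
10 = 3 × 3 + 1  ⟹  1 = (13)·53 + (-16)·43
So (-16)·43 ≡ 1 (mod 53), i.e. 43^(-1) ≡ -16 ≡ 37 (mod 53).
x ≡ 37 × 47 = 1739 ≡ 43 (mod 53).
Check: 86 × 43 = 3698 ≡ 94 (mod 106).
x ≡ 43 (mod 53), giving 2 solutions mod 106.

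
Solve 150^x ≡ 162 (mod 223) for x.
212

Baby-step giant-step with step n = ⌈√223⌉ = 15.
Baby steps 150^j mod 223 (j:value) for j=0..14: 0:1, 1:150, 2:200, 3:118, 4:83, 5:185, 6:98, 7:205, 8:199, 9:191, 10:106, 11:67, 12:15, 13:20, 14:101.
Giant-step multiplier: 150^(-15) ≡ 150^(222-15) = 150^207 ≡ 207 (mod 223).
Giant steps γ_i = 162·207^i mod 223: γ_0=162, γ_1=84, γ_2=217, γ_3=96, γ_4=25, γ_5=46, γ_6=156, γ_7=180, γ_8=19, γ_9=142, γ_10=181, γ_11=3, γ_12=175, γ_13=99, γ_14=200 (in table at j=2).
x = i·n + j = 14·15 + 2 = 212.
Check: 150^212 ≡ 162 (mod 223).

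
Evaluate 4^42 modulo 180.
136

Repeated squaring. Binary of 42 = 101010.
4^1 ≡ 4 (mod 180); 4^2 ≡ 16 (mod 180); 4^4 ≡ 76 (mod 180); 4^8 ≡ 16 (mod 180); 4^16 ≡ 76 (mod 180); 4^32 ≡ 16 (mod 180)
4^42 = 4^2 × 4^8 × 4^32 ≡ 136 (mod 180)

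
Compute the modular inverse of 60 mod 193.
74

gcd(60, 193) = 1, so the inverse exists.
Extended Euclidean algorithm on (193, 60):
193 = 3 × 60 + 13  ⟹  13 = (1)·193 + (-3)·60
60 = 4 × 13 + 8  ⟹  8 = (-4)·193 + (13)·60
13 = 1 × 8 + 5  ⟹  5 = (5)·193 + (-16)·60
8 = 1 × 5 + 3  ⟹  3 = (-9)·193 + (29)·60
5 = 1 × 3 + 2  ⟹  2 = (14)·193 + (-45)·60
3 = 1 × 2 + 1  ⟹  1 = (-23)·193 + (74)·60
So (74)·60 ≡ 1 (mod 193), i.e. 60^(-1) ≡ 74 (mod 193).
Check: 60 × 74 = 4440 ≡ 1 (mod 193)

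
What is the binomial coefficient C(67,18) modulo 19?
0

Using Lucas' theorem:
Write n=67 and k=18 in base 19:
n in base 19: [3, 10]
k in base 19: [0, 18]
C(67,18) mod 19 = ∏ C(n_i, k_i) mod 19
Digit binomials (mod 19): C(3,0) = 1; C(10,18) = 0 (k_i > n_i)
Product: 1 × 0 = 0 ≡ 0 (mod 19)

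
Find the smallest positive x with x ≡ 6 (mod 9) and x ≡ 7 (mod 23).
168

Using Chinese Remainder Theorem:
M = 9 × 23 = 207
M1 = 23, M2 = 9
y1 = 23^(-1) mod 9 = 2
y2 = 9^(-1) mod 23 = 18
x = (6×23×2 + 7×9×18) mod 207 = 168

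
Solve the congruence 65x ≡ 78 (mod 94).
x ≡ 20 (mod 94)

gcd(65, 94) = 1, which divides 78, so solutions exist.
Find 65^(-1) mod 94 by the extended Euclidean algorithm:
94 = 1 × 65 + 29  ⟹  29 = (1)·94 + (-1)·65
65 = 2 × 29 + 7  ⟹  7 = (-2)·94 + (3)·65
29 = 4 × 7 + 1  ⟹  1 = (9)·94 + (-13)·65
So (-13)·65 ≡ 1 (mod 94), i.e. 65^(-1) ≡ -13 ≡ 81 (mod 94).
x ≡ 81 × 78 = 6318 ≡ 20 (mod 94).
Check: 65 × 20 = 1300 ≡ 78 (mod 94).
Unique solution: x ≡ 20 (mod 94)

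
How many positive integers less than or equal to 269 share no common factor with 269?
268

269 = 269
φ(n) = n × ∏(1 - 1/p) for each prime p dividing n
φ(269) = 269 × (1 - 1/269) = 268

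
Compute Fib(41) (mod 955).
331

Matrix identity: Q^n = [[F_(n+1), F_n], [F_n, F_(n-1)]] with Q = [[1,1],[1,0]].
n = 41 = 101001₂. Square-and-multiply, entries mod 955:
Q^1 = [[1,1],[1,0]]
Q^2 = (Q^1)² = [[2,1],[1,1]]
Q^5 = (Q^2)²·Q = [[8,5],[5,3]]
Q^10 = (Q^5)² = [[89,55],[55,34]]
Q^20 = (Q^10)² = [[441,80],[80,361]]
Q^41 = (Q^20)²·Q = [[506,331],[331,175]]
F_41 mod 955 = Q^41[0][1] = 331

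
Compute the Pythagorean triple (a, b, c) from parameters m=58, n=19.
(3003, 2204, 3725)

Euclid's formula: a = m² - n², b = 2mn, c = m² + n²
m = 58, n = 19
a = 58² - 19² = 3364 - 361 = 3003
b = 2 × 58 × 19 = 2204
c = 58² + 19² = 3364 + 361 = 3725
Verification: 3003² + 2204² = 9018009 + 4857616 = 13875625 = 3725² ✓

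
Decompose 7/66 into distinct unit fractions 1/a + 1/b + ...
1/10 + 1/165

Greedy algorithm:
7/66: ceiling(66/7) = 10, use 1/10
1/165: ceiling(165/1) = 165, use 1/165
Result: 7/66 = 1/10 + 1/165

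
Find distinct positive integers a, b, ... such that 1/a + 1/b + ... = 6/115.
1/20 + 1/460

Greedy algorithm:
6/115: ceiling(115/6) = 20, use 1/20
1/460: ceiling(460/1) = 460, use 1/460
Result: 6/115 = 1/20 + 1/460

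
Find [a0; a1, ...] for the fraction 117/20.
[5; 1, 5, 1, 2]

Euclidean algorithm steps:
117 = 5 × 20 + 17
20 = 1 × 17 + 3
17 = 5 × 3 + 2
3 = 1 × 2 + 1
2 = 2 × 1 + 0
Continued fraction: [5; 1, 5, 1, 2]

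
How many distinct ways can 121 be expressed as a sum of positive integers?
2056148051

p(n) counts ways to write n as a sum of positive integers (order ignored).
Euler's pentagonal recurrence: p(k) = p(k-1) + p(k-2) - p(k-5) - p(k-7) + p(k-12) + p(k-15) - ... (offsets j(3j∓1)/2, signs ++--, p(0)=1, p(<0)=0).
DP table for k = 0..120: p(0)=1, p(1)=1, p(2)=2, p(3)=3, p(4)=5, p(5)=7, p(6)=11, p(7)=15, p(8)=22, p(9)=30, p(10)=42, p(11)=56, p(12)=77, p(13)=101, p(14)=135, p(15)=176, p(16)=231, p(17)=297, p(18)=385, p(19)=490, p(20)=627, p(21)=792, p(22)=1002, p(23)=1255, p(24)=1575, p(25)=1958, p(26)=2436, p(27)=3010, p(28)=3718, p(29)=4565, p(30)=5604, p(31)=6842, p(32)=8349, p(33)=10143, p(34)=12310, p(35)=14883, p(36)=17977, p(37)=21637, p(38)=26015, p(39)=31185, p(40)=37338, p(41)=44583, p(42)=53174, p(43)=63261, p(44)=75175, p(45)=89134, p(46)=105558, p(47)=124754, p(48)=147273, p(49)=173525, p(50)=204226, p(51)=239943, p(52)=281589, p(53)=329931, p(54)=386155, p(55)=451276, p(56)=526823, p(57)=614154, p(58)=715220, p(59)=831820, p(60)=966467, p(61)=1121505, p(62)=1300156, p(63)=1505499, p(64)=1741630, p(65)=2012558, p(66)=2323520, p(67)=2679689, p(68)=3087735, p(69)=3554345, p(70)=4087968, p(71)=4697205, p(72)=5392783, p(73)=6185689, p(74)=7089500, p(75)=8118264, p(76)=9289091, p(77)=10619863, p(78)=12132164, p(79)=13848650, p(80)=15796476, p(81)=18004327, p(82)=20506255, p(83)=23338469, p(84)=26543660, p(85)=30167357, p(86)=34262962, p(87)=38887673, p(88)=44108109, p(89)=49995925, p(90)=56634173, p(91)=64112359, p(92)=72533807, p(93)=82010177, p(94)=92669720, p(95)=104651419, p(96)=118114304, p(97)=133230930, p(98)=150198136, p(99)=169229875, p(100)=190569292, p(101)=214481126, p(102)=241265379, p(103)=271248950, p(104)=304801365, p(105)=342325709, p(106)=384276336, p(107)=431149389, p(108)=483502844, p(109)=541946240, p(110)=607163746, p(111)=679903203, p(112)=761002156, p(113)=851376628, p(114)=952050665, p(115)=1064144451, p(116)=1188908248, p(117)=1327710076, p(118)=1482074143, p(119)=1653668665, p(120)=1844349560.
Final step: p(121) = p(120) + p(119) - p(116) - p(114) + p(109) + p(106) - p(99) - p(95) + p(86) + p(81) - p(70) - p(64) + p(51) + p(44) - p(29) - p(21) + p(4)
= 1844349560 + 1653668665 - 1188908248 - 952050665 + 541946240 + 384276336 - 169229875 - 104651419 + 34262962 + 18004327 - 4087968 - 1741630 + 239943 + 75175 - 4565 - 792 + 5
= 2056148051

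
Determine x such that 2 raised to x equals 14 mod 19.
7

Baby-step giant-step with step n = ⌈√19⌉ = 5.
Baby steps 2^j mod 19 (j:value) for j=0..4: 0:1, 1:2, 2:4, 3:8, 4:16.
Giant-step multiplier: 2^(-5) ≡ 2^(18-5) = 2^13 ≡ 3 (mod 19).
Giant steps γ_i = 14·3^i mod 19: γ_0=14, γ_1=4 (in table at j=2).
x = i·n + j = 1·5 + 2 = 7.
Check: 2^7 ≡ 14 (mod 19).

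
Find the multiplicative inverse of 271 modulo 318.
115

gcd(271, 318) = 1, so the inverse exists.
Extended Euclidean algorithm on (318, 271):
318 = 1 × 271 + 47  ⟹  47 = (1)·318 + (-1)·271
271 = 5 × 47 + 36  ⟹  36 = (-5)·318 + (6)·271
47 = 1 × 36 + 11  ⟹  11 = (6)·318 + (-7)·271
36 = 3 × 11 + 3  ⟹  3 = (-23)·318 + (27)·271
11 = 3 × 3 + 2  ⟹  2 = (75)·318 + (-88)·271
3 = 1 × 2 + 1  ⟹  1 = (-98)·318 + (115)·271
So (115)·271 ≡ 1 (mod 318), i.e. 271^(-1) ≡ 115 (mod 318).
Check: 271 × 115 = 31165 ≡ 1 (mod 318)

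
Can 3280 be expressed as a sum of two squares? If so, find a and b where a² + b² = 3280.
12² + 56² (a=12, b=56)

Factorization: 3280 = 2^4 × 5 × 41
By Fermat: n is sum of two squares iff every prime p ≡ 3 (mod 4) appears to even power.
All primes ≡ 3 (mod 4) appear to even power.
Search a = 0, 1, 2, … for 3280 - a² a perfect square: first hit at a = 12: 3280 - 144 = 3136 = 56².
3280 = 12² + 56² = 144 + 3136 ✓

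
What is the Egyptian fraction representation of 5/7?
1/2 + 1/5 + 1/70

Greedy algorithm:
5/7: ceiling(7/5) = 2, use 1/2
3/14: ceiling(14/3) = 5, use 1/5
1/70: ceiling(70/1) = 70, use 1/70
Result: 5/7 = 1/2 + 1/5 + 1/70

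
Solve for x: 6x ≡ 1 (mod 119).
20

gcd(6, 119) = 1, so the inverse exists.
Extended Euclidean algorithm on (119, 6):
119 = 19 × 6 + 5  ⟹  5 = (1)·119 + (-19)·6
6 = 1 × 5 + 1  ⟹  1 = (-1)·119 + (20)·6
So (20)·6 ≡ 1 (mod 119), i.e. 6^(-1) ≡ 20 (mod 119).
Check: 6 × 20 = 120 ≡ 1 (mod 119)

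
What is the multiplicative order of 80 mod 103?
34

103 is prime, so ord(80) divides φ(103) = 102.
Divisors of 102: 1, 2, 3, 6, 17, 34, 51, 102.
Repeated squaring: 80^1 ≡ 80, 80^2 ≡ 14, 80^4 ≡ 93, 80^8 ≡ 100, 80^16 ≡ 9, 80^32 ≡ 81, 80^64 ≡ 72 (mod 103).
Test 80^d mod 103 for each divisor d in increasing order:
80^1 ≡ 80
80^2 ≡ 14
80^3 = 80^2·80^1 ≡ 90
80^6 = 80^4·80^2 ≡ 66
80^17 = 80^16·80^1 ≡ 102
80^34 = 80^32·80^2 ≡ 1  ← first divisor giving 1
The order is 34.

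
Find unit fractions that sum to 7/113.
1/17 + 1/321 + 1/123329 + 1/19012429473 + 1/481963299268719647499

Greedy algorithm:
7/113: ceiling(113/7) = 17, use 1/17
6/1921: ceiling(1921/6) = 321, use 1/321
5/616641: ceiling(616641/5) = 123329, use 1/123329
4/76049717889: ceiling(76049717889/4) = 19012429473, use 1/19012429473
1/481963299268719647499: ceiling(481963299268719647499/1) = 481963299268719647499, use 1/481963299268719647499
Result: 7/113 = 1/17 + 1/321 + 1/123329 + 1/19012429473 + 1/481963299268719647499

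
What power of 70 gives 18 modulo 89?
86

Baby-step giant-step with step n = ⌈√89⌉ = 10.
Baby steps 70^j mod 89 (j:value) for j=0..9: 0:1, 1:70, 2:5, 3:83, 4:25, 5:59, 6:36, 7:28, 8:2, 9:51.
Giant-step multiplier: 70^(-10) ≡ 70^(88-10) = 70^78 ≡ 9 (mod 89).
Giant steps γ_i = 18·9^i mod 89: γ_0=18, γ_1=73, γ_2=34, γ_3=39, γ_4=84, γ_5=44, γ_6=40, γ_7=4, γ_8=36 (in table at j=6).
x = i·n + j = 8·10 + 6 = 86.
Check: 70^86 ≡ 18 (mod 89).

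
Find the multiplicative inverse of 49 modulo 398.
65

gcd(49, 398) = 1, so the inverse exists.
Extended Euclidean algorithm on (398, 49):
398 = 8 × 49 + 6  ⟹  6 = (1)·398 + (-8)·49
49 = 8 × 6 + 1  ⟹  1 = (-8)·398 + (65)·49
So (65)·49 ≡ 1 (mod 398), i.e. 49^(-1) ≡ 65 (mod 398).
Check: 49 × 65 = 3185 ≡ 1 (mod 398)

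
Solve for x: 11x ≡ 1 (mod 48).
35

gcd(11, 48) = 1, so the inverse exists.
Extended Euclidean algorithm on (48, 11):
48 = 4 × 11 + 4  ⟹  4 = (1)·48 + (-4)·11
11 = 2 × 4 + 3  ⟹  3 = (-2)·48 + (9)·11
4 = 1 × 3 + 1  ⟹  1 = (3)·48 + (-13)·11
So (-13)·11 ≡ 1 (mod 48), i.e. 11^(-1) ≡ -13 ≡ 35 (mod 48).
Check: 11 × 35 = 385 ≡ 1 (mod 48)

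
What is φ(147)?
84

147 = 3 × 7^2
φ(n) = n × ∏(1 - 1/p) for each prime p dividing n
φ(147) = 147 × (1 - 1/3) × (1 - 1/7) = 84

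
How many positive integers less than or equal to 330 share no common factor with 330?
80

330 = 2 × 3 × 5 × 11
φ(n) = n × ∏(1 - 1/p) for each prime p dividing n
φ(330) = 330 × (1 - 1/2) × (1 - 1/3) × (1 - 1/5) × (1 - 1/11) = 80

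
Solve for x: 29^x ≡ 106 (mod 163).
71

Baby-step giant-step with step n = ⌈√163⌉ = 13.
Baby steps 29^j mod 163 (j:value) for j=0..12: 0:1, 1:29, 2:26, 3:102, 4:24, 5:44, 6:135, 7:3, 8:87, 9:78, 10:143, 11:72, 12:132.
Giant-step multiplier: 29^(-13) ≡ 29^(162-13) = 29^149 ≡ 130 (mod 163).
Giant steps γ_i = 106·130^i mod 163: γ_0=106, γ_1=88, γ_2=30, γ_3=151, γ_4=70, γ_5=135 (in table at j=6).
x = i·n + j = 5·13 + 6 = 71.
Check: 29^71 ≡ 106 (mod 163).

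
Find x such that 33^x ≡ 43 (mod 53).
10

Baby-step giant-step with step n = ⌈√53⌉ = 8.
Baby steps 33^j mod 53 (j:value) for j=0..7: 0:1, 1:33, 2:29, 3:3, 4:46, 5:34, 6:9, 7:32.
Giant-step multiplier: 33^(-8) ≡ 33^(52-8) = 33^44 ≡ 13 (mod 53).
Giant steps γ_i = 43·13^i mod 53: γ_0=43, γ_1=29 (in table at j=2).
x = i·n + j = 1·8 + 2 = 10.
Check: 33^10 ≡ 43 (mod 53).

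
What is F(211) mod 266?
233

Matrix identity: Q^n = [[F_(n+1), F_n], [F_n, F_(n-1)]] with Q = [[1,1],[1,0]].
n = 211 = 11010011₂. Square-and-multiply, entries mod 266:
Q^1 = [[1,1],[1,0]]
Q^3 = (Q^1)²·Q = [[3,2],[2,1]]
Q^6 = (Q^3)² = [[13,8],[8,5]]
Q^13 = (Q^6)²·Q = [[111,233],[233,144]]
Q^26 = (Q^13)² = [[110,97],[97,13]]
Q^52 = (Q^26)² = [[229,227],[227,2]]
Q^105 = (Q^52)²·Q = [[265,230],[230,35]]
Q^211 = (Q^105)²·Q = [[73,233],[233,106]]
F_211 mod 266 = Q^211[0][1] = 233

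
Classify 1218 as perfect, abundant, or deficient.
abundant

Proper divisors of 1218: sum = 1 + 2 + 3 + 6 + 7 + 14 + 21 + 29 + 42 + 58 + 87 + 174 + 203 + 406 + 609 = 1662
Since 1662 > 1218, 1218 is abundant.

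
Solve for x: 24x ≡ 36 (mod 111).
x ≡ 20 (mod 37)

gcd(24, 111) = 3, which divides 36, so solutions exist.
Divide through by 3: 8x ≡ 12 (mod 37).
Find 8^(-1) mod 37 by the extended Euclidean algorithm:
37 = 4 × 8 + 5  ⟹  5 = (1)·37 + (-4)·8
8 = 1 × 5 + 3  ⟹  3 = (-1)·37 + (5)·8
5 = 1 × 3 + 2  ⟹  2 = (2)·37 + (-9)·8
3 = 1 × 2 + 1  ⟹  1 = (-3)·37 + (14)·8
So (14)·8 ≡ 1 (mod 37), i.e. 8^(-1) ≡ 14 (mod 37).
x ≡ 14 × 12 = 168 ≡ 20 (mod 37).
Check: 24 × 20 = 480 ≡ 36 (mod 111).
x ≡ 20 (mod 37), giving 3 solutions mod 111.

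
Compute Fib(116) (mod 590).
177

Matrix identity: Q^n = [[F_(n+1), F_n], [F_n, F_(n-1)]] with Q = [[1,1],[1,0]].
n = 116 = 1110100₂. Square-and-multiply, entries mod 590:
Q^1 = [[1,1],[1,0]]
Q^3 = (Q^1)²·Q = [[3,2],[2,1]]
Q^7 = (Q^3)²·Q = [[21,13],[13,8]]
Q^14 = (Q^7)² = [[20,377],[377,233]]
Q^29 = (Q^14)²·Q = [[140,339],[339,391]]
Q^58 = (Q^29)² = [[1,59],[59,532]]
Q^116 = (Q^58)² = [[532,177],[177,355]]
F_116 mod 590 = Q^116[0][1] = 177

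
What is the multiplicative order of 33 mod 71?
70

71 is prime, so ord(33) divides φ(71) = 70.
Divisors of 70: 1, 2, 5, 7, 10, 14, 35, 70.
Repeated squaring: 33^1 ≡ 33, 33^2 ≡ 24, 33^4 ≡ 8, 33^8 ≡ 64, 33^16 ≡ 49, 33^32 ≡ 58, 33^64 ≡ 27 (mod 71).
Test 33^d mod 71 for each divisor d in increasing order:
33^1 ≡ 33
33^2 ≡ 24
33^5 = 33^4·33^1 ≡ 51
33^7 = 33^4·33^2·33^1 ≡ 17
33^10 = 33^8·33^2 ≡ 45
33^14 = 33^8·33^4·33^2 ≡ 5
33^35 = 33^32·33^2·33^1 ≡ 70
33^70 = 33^64·33^4·33^2 ≡ 1  ← first divisor giving 1
The order is 70.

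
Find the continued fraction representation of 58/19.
[3; 19]

Euclidean algorithm steps:
58 = 3 × 19 + 1
19 = 19 × 1 + 0
Continued fraction: [3; 19]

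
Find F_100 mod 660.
495

Matrix identity: Q^n = [[F_(n+1), F_n], [F_n, F_(n-1)]] with Q = [[1,1],[1,0]].
n = 100 = 1100100₂. Square-and-multiply, entries mod 660:
Q^1 = [[1,1],[1,0]]
Q^3 = (Q^1)²·Q = [[3,2],[2,1]]
Q^6 = (Q^3)² = [[13,8],[8,5]]
Q^12 = (Q^6)² = [[233,144],[144,89]]
Q^25 = (Q^12)²·Q = [[613,445],[445,168]]
Q^50 = (Q^25)² = [[254,385],[385,529]]
Q^100 = (Q^50)² = [[221,495],[495,386]]
F_100 mod 660 = Q^100[0][1] = 495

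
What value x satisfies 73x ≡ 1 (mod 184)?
121

gcd(73, 184) = 1, so the inverse exists.
Extended Euclidean algorithm on (184, 73):
184 = 2 × 73 + 38  ⟹  38 = (1)·184 + (-2)·73
73 = 1 × 38 + 35  ⟹  35 = (-1)·184 + (3)·73
38 = 1 × 35 + 3  ⟹  3 = (2)·184 + (-5)·73
35 = 11 × 3 + 2  ⟹  2 = (-23)·184 + (58)·73
3 = 1 × 2 + 1  ⟹  1 = (25)·184 + (-63)·73
So (-63)·73 ≡ 1 (mod 184), i.e. 73^(-1) ≡ -63 ≡ 121 (mod 184).
Check: 73 × 121 = 8833 ≡ 1 (mod 184)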